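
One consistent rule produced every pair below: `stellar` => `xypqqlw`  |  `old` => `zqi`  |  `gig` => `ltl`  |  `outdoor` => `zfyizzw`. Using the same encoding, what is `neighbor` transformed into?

The shift depends on letter class: consonant s→x is +5, but vowel e→p is +11. Vowels shift forward by 11 and consonants shift forward by 5.
On neighbor: n(cons)+5=s, e(vowel)+11=p, i(vowel)+11=t, g(cons)+5=l, h(cons)+5=m, b(cons)+5=g, o(vowel)+11=z, r(cons)+5=w.

sptlmgzw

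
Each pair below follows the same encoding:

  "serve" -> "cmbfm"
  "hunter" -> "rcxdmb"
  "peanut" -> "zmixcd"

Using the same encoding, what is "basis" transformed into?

The shift depends on letter class: consonant s→c is +10, but vowel e→m is +8. Vowels shift forward by 8 and consonants shift forward by 10.
Applying it to basis: b(cons)+10=l, a(vowel)+8=i, s(cons)+10=c, i(vowel)+8=q, s(cons)+10=c.

licqc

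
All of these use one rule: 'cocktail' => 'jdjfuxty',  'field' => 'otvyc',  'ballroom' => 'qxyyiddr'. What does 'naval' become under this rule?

kxgxy

c(2)→j(9) and o(14)→d(3) fit y≡19x+23 (mod 26); the inverse of 19 mod 26 is 11. Each letter's alphabet position (a=0..z=25) is mapped through 19·x+23 mod 26 — an affine cipher.
For naval: n(13)→19·13+23≡10=k; a(0)→19·0+23≡23=x; v(21)→19·21+23≡6=g; a(0)→19·0+23≡23=x; l(11)→19·11+23≡24=y (all mod 26).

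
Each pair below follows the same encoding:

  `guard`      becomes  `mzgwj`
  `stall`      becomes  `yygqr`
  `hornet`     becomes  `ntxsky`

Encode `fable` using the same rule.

lfhqk

The shifts repeat in a cycle of length 2: positions 0,1,… shift by +6, +5, then the pattern repeats.
On fable: f+6=l, a+5=f, b+6=h, l+5=q, e+6=k.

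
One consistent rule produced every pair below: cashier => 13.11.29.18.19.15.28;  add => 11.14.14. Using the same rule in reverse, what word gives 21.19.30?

kit

c is letter #3 and maps to 13: an offset of 10. Each letter is replaced by its alphabet position (a=1..z=26) + 10.
Reversing it on 21.19.30: 21→(21−10)÷1=11=k, 19→(19−10)÷1=9=i, 30→(30−10)÷1=20=t.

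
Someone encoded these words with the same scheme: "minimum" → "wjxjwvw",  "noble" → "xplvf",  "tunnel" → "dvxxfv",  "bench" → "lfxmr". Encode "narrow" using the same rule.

The shift depends on letter class: consonant m→w is +10, but vowel i→j is +1. The rule splits by letter class: vowels +1, consonants +10.
On narrow: n(cons)+10=x, a(vowel)+1=b, r(cons)+10=b, r(cons)+10=b, o(vowel)+1=p, w(cons)+10=g.

xbbbpg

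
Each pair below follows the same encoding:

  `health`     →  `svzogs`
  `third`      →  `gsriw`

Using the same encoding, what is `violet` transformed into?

Each pair mirrors across the alphabet (h↔s, e↔v, a↔z): positions sum to 25. Letters are reflected about the middle of the alphabet (position → 25−position): Atbash.
For violet: v↔e, i↔r, o↔l, l↔o, e↔v, t↔g.

erlovg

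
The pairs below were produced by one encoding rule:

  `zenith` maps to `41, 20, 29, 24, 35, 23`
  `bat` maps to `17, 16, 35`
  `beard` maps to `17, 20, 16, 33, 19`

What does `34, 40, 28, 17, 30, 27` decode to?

z is letter #26 and maps to 41: an offset of 15. The number is (letter's place in the alphabet, a=1) + 15.
Decoding 34, 40, 28, 17, 30, 27: 34→(34−15)÷1=19=s, 40→(40−15)÷1=25=y, 28→(28−15)÷1=13=m, 17→(17−15)÷1=2=b, 30→(30−15)÷1=15=o, 27→(27−15)÷1=12=l.

symbol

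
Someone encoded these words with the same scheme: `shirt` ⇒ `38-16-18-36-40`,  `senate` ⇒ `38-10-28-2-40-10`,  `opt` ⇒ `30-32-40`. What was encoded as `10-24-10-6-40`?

With a=1..z=26, the number is 2·pos.
Decoding 10-24-10-6-40: 10→(10−0)÷2=5=e, 24→(24−0)÷2=12=l, 10→(10−0)÷2=5=e, 6→(6−0)÷2=3=c, 40→(40−0)÷2=20=t.

elect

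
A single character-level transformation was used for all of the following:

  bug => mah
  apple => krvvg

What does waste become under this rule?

The output letters match the input read backwards, each shifted +6: bug reversed is gub. Two steps: reverse the string, then apply a Caesar shift of +6.
On waste: reverse → etsaw; then shift: e+6=k, t+6=z, s+6=y, a+6=g, w+6=c.

kzygc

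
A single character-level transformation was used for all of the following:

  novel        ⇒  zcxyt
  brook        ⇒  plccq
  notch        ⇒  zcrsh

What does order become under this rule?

clvyl

n(13)→z(25) and o(14)→c(2) fit y≡3x+12 (mod 26); the inverse of 3 mod 26 is 9. Treating letters as 0–25, the rule is x ↦ 3x + 12 (mod 26).
Applying it to order: o(14)→3·14+12≡2=c; r(17)→3·17+12≡11=l; d(3)→3·3+12≡21=v; e(4)→3·4+12≡24=y; r(17)→3·17+12≡11=l (all mod 26).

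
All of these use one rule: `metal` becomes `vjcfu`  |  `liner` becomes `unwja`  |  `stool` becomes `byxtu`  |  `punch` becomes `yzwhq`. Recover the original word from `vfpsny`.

Shifts by position in metal: pos 0: m→v (+9), pos 1: e→j (+5), pos 2: t→c (+9), pos 3: a→f (+5) — repeating every 2. The shifts repeat in a cycle of length 2: positions 0,1,… shift by +9, +5, then the pattern repeats.
Reversing it on vfpsny: v−9=m, f−5=a, p−9=g, s−5=n, n−9=e, y−5=t.

magnet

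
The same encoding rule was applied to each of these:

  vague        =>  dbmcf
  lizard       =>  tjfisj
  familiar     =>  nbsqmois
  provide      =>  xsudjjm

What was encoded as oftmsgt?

Shifts by position in vague: pos 0: v→d (+8), pos 1: a→b (+1), pos 2: g→m (+6), pos 3: u→c (+8), pos 4: e→f (+1) — repeating every 3. It's a Vigenère-style cipher with numeric key [8,1,6]: position i shifts by key[i mod 3].
Reversing it on oftmsgt: o−8=g, f−1=e, t−6=n, m−8=e, s−1=r, g−6=a, t−8=l.

general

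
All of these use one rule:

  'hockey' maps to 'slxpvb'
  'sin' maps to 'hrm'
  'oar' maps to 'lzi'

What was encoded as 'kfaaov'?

puzzle

Each pair mirrors across the alphabet (h↔s, o↔l, c↔x): positions sum to 25. Each letter is replaced by its mirror in the alphabet: a↔z, b↔y, c↔x, and so on (the Atbash cipher).
Decoding kfaaov: k↔p, f↔u, a↔z, a↔z, o↔l, v↔e.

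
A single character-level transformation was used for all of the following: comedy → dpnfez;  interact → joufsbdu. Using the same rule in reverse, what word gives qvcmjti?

publish

Each letter is shifted forward by 1 in the alphabet (a Caesar shift of +1).
Undoing it on qvcmjti: q−1=p, v−1=u, c−1=b, m−1=l, j−1=i, t−1=s, i−1=h.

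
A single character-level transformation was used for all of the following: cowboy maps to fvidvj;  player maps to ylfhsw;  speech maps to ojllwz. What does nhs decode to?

lag

The output letters match the input read backwards, each shifted +7: cowboy reversed is yobwoc. Read the word backwards and shift each letter +7.
Decoding nhs: shift back: n−7=g, h−7=a, s−7=l → gal; then reverse → lag.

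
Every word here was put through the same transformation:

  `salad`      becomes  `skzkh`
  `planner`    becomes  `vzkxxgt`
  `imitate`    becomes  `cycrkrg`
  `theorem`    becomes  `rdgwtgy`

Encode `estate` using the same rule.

gsrkrg

Each letter's alphabet position (a=0..z=25) is mapped through 25·x+10 mod 26 — an affine cipher.
On estate: e(4)→25·4+10≡6=g; s(18)→25·18+10≡18=s; t(19)→25·19+10≡17=r; a(0)→25·0+10≡10=k; t(19)→25·19+10≡17=r; e(4)→25·4+10≡6=g (all mod 26).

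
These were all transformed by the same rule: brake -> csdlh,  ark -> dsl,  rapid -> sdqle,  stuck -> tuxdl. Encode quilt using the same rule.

The shift depends on letter class: consonant b→c is +1, but vowel a→d is +3. The rule splits by letter class: vowels +3, consonants +1.
On quilt: q(cons)+1=r, u(vowel)+3=x, i(vowel)+3=l, l(cons)+1=m, t(cons)+1=u.

rxlmu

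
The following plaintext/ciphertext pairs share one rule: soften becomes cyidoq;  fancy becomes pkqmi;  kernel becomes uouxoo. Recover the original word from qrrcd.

Shifts by position in soften: pos 0: s→c (+10), pos 1: o→y (+10), pos 2: f→i (+3), pos 3: t→d (+10), pos 4: e→o (+10), pos 5: n→q (+3) — repeating every 3. The shifts repeat in a cycle of length 3: positions 0,1,… shift by +10, +10, +3, then the pattern repeats.
Reversing it on qrrcd: q−10=g, r−10=h, r−3=o, c−10=s, d−10=t.

ghost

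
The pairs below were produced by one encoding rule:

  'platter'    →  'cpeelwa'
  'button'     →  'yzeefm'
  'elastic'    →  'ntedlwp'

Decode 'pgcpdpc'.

Two steps: reverse the string, then apply a Caesar shift of +11.
Reversing it on pgcpdpc: shift back: p−11=e, g−11=v, c−11=r, p−11=e, d−11=s, p−11=e, c−11=r → evreser; then reverse → reserve.

reserve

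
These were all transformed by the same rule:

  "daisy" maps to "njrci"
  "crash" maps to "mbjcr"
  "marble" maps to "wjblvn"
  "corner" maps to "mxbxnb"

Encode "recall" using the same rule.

The rule splits by letter class: vowels +9, consonants +10.
On recall: r(cons)+10=b, e(vowel)+9=n, c(cons)+10=m, a(vowel)+9=j, l(cons)+10=v, l(cons)+10=v.

bnmjvv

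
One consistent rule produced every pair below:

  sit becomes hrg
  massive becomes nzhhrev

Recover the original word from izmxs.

ranch

Each pair mirrors across the alphabet (s↔h, i↔r, t↔g): positions sum to 25. Letters are reflected about the middle of the alphabet (position → 25−position): Atbash.
Reversing it on izmxs: i↔r, z↔a, m↔n, x↔c, s↔h.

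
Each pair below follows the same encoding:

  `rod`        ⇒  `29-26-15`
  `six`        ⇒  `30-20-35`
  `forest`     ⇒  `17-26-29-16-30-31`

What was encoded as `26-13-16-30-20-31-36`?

r is letter #18 and maps to 29: an offset of 11. The number is (letter's place in the alphabet, a=1) + 11.
Decoding 26-13-16-30-20-31-36: 26→(26−11)÷1=15=o, 13→(13−11)÷1=2=b, 16→(16−11)÷1=5=e, 30→(30−11)÷1=19=s, 20→(20−11)÷1=9=i, 31→(31−11)÷1=20=t, 36→(36−11)÷1=25=y.

obesity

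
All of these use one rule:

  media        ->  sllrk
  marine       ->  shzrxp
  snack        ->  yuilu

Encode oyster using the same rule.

ufacoc

In media: m→s is +6, e→l is +7, d→l is +8, i→r is +9 — the shift increases by 1 each position. Letter i (0-indexed) is shifted by i+6, so successive shifts are 6, 7, 8, ….
For oyster: o+6=u, y+7=f, s+8=a, t+9=c, e+10=o, r+11=c.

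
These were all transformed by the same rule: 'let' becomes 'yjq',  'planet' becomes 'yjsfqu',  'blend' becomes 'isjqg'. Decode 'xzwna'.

The word is reversed, then every letter is shifted forward by 5.
Undoing it on xzwna: shift back: x−5=s, z−5=u, w−5=r, n−5=i, a−5=v → suriv; then reverse → virus.

virus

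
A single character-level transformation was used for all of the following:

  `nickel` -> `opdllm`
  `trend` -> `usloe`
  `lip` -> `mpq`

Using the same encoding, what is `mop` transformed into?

nvq

Two shifts are in play — +7 for a/e/i/o/u, +1 for every other letter.
Applying it to mop: m(cons)+1=n, o(vowel)+7=v, p(cons)+1=q.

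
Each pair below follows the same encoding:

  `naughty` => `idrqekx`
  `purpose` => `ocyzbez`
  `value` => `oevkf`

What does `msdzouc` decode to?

skeptic

The output letters match the input read backwards, each shifted +10: naughty reversed is ythguan. The word is reversed, then every letter is shifted forward by 10.
Reversing it on msdzouc: shift back: m−10=c, s−10=i, d−10=t, z−10=p, o−10=e, u−10=k, c−10=s → citpeks; then reverse → skeptic.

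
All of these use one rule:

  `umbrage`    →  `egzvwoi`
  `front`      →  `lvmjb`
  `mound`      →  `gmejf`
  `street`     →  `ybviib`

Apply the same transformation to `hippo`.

u(20)→e(4) and m(12)→g(6) fit y≡3x+22 (mod 26); the inverse of 3 mod 26 is 9. Each letter's alphabet position (a=0..z=25) is mapped through 3·x+22 mod 26 — an affine cipher.
On hippo: h(7)→3·7+22≡17=r; i(8)→3·8+22≡20=u; p(15)→3·15+22≡15=p; p(15)→3·15+22≡15=p; o(14)→3·14+22≡12=m (all mod 26).

ruppm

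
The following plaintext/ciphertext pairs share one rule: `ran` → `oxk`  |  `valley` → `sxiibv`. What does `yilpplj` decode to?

blossom

Compare letters: r→o is +23, a→x is +23, n→k is +23 — a constant shift. Each letter is shifted forward by 23 in the alphabet (a Caesar shift of +23).
Undoing it on yilpplj: y−23=b, i−23=l, l−23=o, p−23=s, p−23=s, l−23=o, j−23=m.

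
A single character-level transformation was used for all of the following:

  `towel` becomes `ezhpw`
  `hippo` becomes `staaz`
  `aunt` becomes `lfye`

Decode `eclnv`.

Compare letters: t→e is +11, o→z is +11, w→h is +11 — a constant shift. Every letter moves 11 places later in the alphabet, wrapping around z→a.
Undoing it on eclnv: e−11=t, c−11=r, l−11=a, n−11=c, v−11=k.

track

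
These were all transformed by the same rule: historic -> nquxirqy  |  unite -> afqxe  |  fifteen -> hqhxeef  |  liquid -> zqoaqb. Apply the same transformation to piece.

h(7)→n(13) and i(8)→q(16) fit y≡3x+18 (mod 26); the inverse of 3 mod 26 is 9. This is an affine cipher: with a=0,…,z=25, each position x becomes (3x+18) mod 26.
On piece: p(15)→3·15+18≡11=l; i(8)→3·8+18≡16=q; e(4)→3·4+18≡4=e; c(2)→3·2+18≡24=y; e(4)→3·4+18≡4=e (all mod 26).

lqeye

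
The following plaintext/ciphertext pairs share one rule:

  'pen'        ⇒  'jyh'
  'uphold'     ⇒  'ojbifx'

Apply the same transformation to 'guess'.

aoymm

It's a constant shift of +20 (ROT20).
Applying it to guess: g+20=a, u+20=o, e+20=y, s+20=m, s+20=m.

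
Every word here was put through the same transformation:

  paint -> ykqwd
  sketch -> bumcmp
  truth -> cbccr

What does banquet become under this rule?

Shifts by position in paint: pos 0: p→y (+9), pos 1: a→k (+10), pos 2: i→q (+8), pos 3: n→w (+9), pos 4: t→d (+10) — repeating every 3. The shifts repeat in a cycle of length 3: positions 0,1,… shift by +9, +10, +8, then the pattern repeats.
On banquet: b+9=k, a+10=k, n+8=v, q+9=z, u+10=e, e+8=m, t+9=c.

kkvzemc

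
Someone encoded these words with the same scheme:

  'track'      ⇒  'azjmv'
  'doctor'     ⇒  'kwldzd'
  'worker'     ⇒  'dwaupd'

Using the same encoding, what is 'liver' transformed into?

Each letter shifts forward by (position + 7), i.e. 7, 8, 9, … — the shift grows by one for each successive letter.
For liver: l+7=s, i+8=q, v+9=e, e+10=o, r+11=c.

sqeoc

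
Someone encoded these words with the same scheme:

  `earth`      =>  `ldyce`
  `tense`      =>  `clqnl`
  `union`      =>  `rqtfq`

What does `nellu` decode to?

sheep

This is an affine cipher: with a=0,…,z=25, each position x becomes (15x+3) mod 26.
Decoding nellu: n(13)→7·(13−3)≡18=s; e(4)→7·(4−3)≡7=h; l(11)→7·(11−3)≡4=e; l(11)→7·(11−3)≡4=e; u(20)→7·(20−3)≡15=p (all mod 26).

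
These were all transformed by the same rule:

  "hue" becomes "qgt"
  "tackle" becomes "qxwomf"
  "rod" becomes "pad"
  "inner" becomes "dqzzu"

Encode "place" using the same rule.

Read the word backwards and shift each letter +12.
For place: reverse → ecalp; then shift: e+12=q, c+12=o, a+12=m, l+12=x, p+12=b.

qomxb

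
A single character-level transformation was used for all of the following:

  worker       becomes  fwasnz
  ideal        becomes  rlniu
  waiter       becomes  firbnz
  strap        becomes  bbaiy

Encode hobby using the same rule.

Shifts by position in worker: pos 0: w→f (+9), pos 1: o→w (+8), pos 2: r→a (+9), pos 3: k→s (+8) — repeating every 2. It's a Vigenère-style cipher with numeric key [9,8]: position i shifts by key[i mod 2].
For hobby: h+9=q, o+8=w, b+9=k, b+8=j, y+9=h.

qwkjh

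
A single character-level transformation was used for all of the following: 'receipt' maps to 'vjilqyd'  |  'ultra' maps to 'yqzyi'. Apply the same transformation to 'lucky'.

pzirg

In receipt: r→v is +4, e→j is +5, c→i is +6, e→l is +7 — the shift increases by 1 each position. Each letter shifts forward by (position + 4), i.e. 4, 5, 6, … — the shift grows by one for each successive letter.
For lucky: l+4=p, u+5=z, c+6=i, k+7=r, y+8=g.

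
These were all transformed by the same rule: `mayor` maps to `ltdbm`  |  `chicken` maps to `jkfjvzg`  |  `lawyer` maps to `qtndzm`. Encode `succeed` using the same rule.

hxjjzze

m(12)→l(11) and a(0)→t(19) fit y≡21x+19 (mod 26); the inverse of 21 mod 26 is 5. Treating letters as 0–25, the rule is x ↦ 21x + 19 (mod 26).
On succeed: s(18)→21·18+19≡7=h; u(20)→21·20+19≡23=x; c(2)→21·2+19≡9=j; c(2)→21·2+19≡9=j; e(4)→21·4+19≡25=z; e(4)→21·4+19≡25=z; d(3)→21·3+19≡4=e (all mod 26).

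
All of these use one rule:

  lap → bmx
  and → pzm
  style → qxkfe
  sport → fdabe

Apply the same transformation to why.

Read the word backwards and shift each letter +12.
Applying it to why: reverse → yhw; then shift: y+12=k, h+12=t, w+12=i.

kti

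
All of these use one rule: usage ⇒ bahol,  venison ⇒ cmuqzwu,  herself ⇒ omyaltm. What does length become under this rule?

smuoap

Shifts by position in usage: pos 0: u→b (+7), pos 1: s→a (+8), pos 2: a→h (+7), pos 3: g→o (+8) — repeating every 2. It's a Vigenère-style cipher with numeric key [7,8]: position i shifts by key[i mod 2].
On length: l+7=s, e+8=m, n+7=u, g+8=o, t+7=a, h+8=p.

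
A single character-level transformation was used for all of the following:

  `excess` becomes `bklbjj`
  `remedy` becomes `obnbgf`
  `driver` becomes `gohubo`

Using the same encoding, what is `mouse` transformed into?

ndzjb

e(4)→b(1) and x(23)→k(10) fit y≡21x+21 (mod 26); the inverse of 21 mod 26 is 5. This is an affine cipher: with a=0,…,z=25, each position x becomes (21x+21) mod 26.
On mouse: m(12)→21·12+21≡13=n; o(14)→21·14+21≡3=d; u(20)→21·20+21≡25=z; s(18)→21·18+21≡9=j; e(4)→21·4+21≡1=b (all mod 26).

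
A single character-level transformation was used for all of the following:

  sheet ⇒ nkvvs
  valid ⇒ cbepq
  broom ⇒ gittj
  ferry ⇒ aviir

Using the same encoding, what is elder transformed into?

veqvi

s(18)→n(13) and h(7)→k(10) fit y≡5x+1 (mod 26); the inverse of 5 mod 26 is 21. Treating letters as 0–25, the rule is x ↦ 5x + 1 (mod 26).
On elder: e(4)→5·4+1≡21=v; l(11)→5·11+1≡4=e; d(3)→5·3+1≡16=q; e(4)→5·4+1≡21=v; r(17)→5·17+1≡8=i (all mod 26).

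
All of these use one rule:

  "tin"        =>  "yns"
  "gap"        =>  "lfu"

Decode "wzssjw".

runner

Compare letters: t→y is +5, i→n is +5, n→s is +5 — a constant shift. Each letter is shifted forward by 5 in the alphabet (a Caesar shift of +5).
Decoding wzssjw: w−5=r, z−5=u, s−5=n, s−5=n, j−5=e, w−5=r.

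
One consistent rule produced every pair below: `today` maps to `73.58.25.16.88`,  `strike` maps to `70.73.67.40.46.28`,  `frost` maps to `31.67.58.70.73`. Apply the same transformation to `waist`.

With a=1..z=26, the number is 3·pos + 13.
For waist: w=23→82, a=1→16, i=9→40, s=19→70, t=20→73.

82.16.40.70.73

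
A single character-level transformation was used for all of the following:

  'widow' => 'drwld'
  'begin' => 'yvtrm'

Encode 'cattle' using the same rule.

Each pair mirrors across the alphabet (w↔d, i↔r, d↔w): positions sum to 25. This is the alphabet-reversal cipher (Atbash): a becomes z, b becomes y, etc.
On cattle: c↔x, a↔z, t↔g, t↔g, l↔o, e↔v.

xzggov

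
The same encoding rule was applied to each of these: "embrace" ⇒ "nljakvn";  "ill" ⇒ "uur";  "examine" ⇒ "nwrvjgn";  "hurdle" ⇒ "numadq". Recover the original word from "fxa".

The output letters match the input read backwards, each shifted +9: embrace reversed is ecarbme. The word is reversed, then every letter is shifted forward by 9.
Reversing it on fxa: shift back: f−9=w, x−9=o, a−9=r → wor; then reverse → row.

row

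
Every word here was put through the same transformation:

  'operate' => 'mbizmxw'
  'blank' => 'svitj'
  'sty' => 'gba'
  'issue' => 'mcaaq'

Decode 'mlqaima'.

The output letters match the input read backwards, each shifted +8: operate reversed is etarepo. Read the word backwards and shift each letter +8.
Undoing it on mlqaima: shift back: m−8=e, l−8=d, q−8=i, a−8=s, i−8=a, m−8=e, a−8=s → edisaes; then reverse → seaside.

seaside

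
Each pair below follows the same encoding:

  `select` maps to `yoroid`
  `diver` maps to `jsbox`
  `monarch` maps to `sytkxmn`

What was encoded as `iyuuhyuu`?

It's a Vigenère-style cipher with numeric key [6,10]: position i shifts by key[i mod 2].
Reversing it on iyuuhyuu: i−6=c, y−10=o, u−6=o, u−10=k, h−6=b, y−10=o, u−6=o, u−10=k.

cookbook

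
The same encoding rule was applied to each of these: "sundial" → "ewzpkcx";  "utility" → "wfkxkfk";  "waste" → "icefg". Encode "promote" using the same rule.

The rule splits by letter class: vowels +2, consonants +12.
For promote: p(cons)+12=b, r(cons)+12=d, o(vowel)+2=q, m(cons)+12=y, o(vowel)+2=q, t(cons)+12=f, e(vowel)+2=g.

bdqyqfg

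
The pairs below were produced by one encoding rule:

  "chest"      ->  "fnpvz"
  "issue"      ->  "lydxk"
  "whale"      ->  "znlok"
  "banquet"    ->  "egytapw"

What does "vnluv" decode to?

Shifts by position in chest: pos 0: c→f (+3), pos 1: h→n (+6), pos 2: e→p (+11), pos 3: s→v (+3), pos 4: t→z (+6) — repeating every 3. It's a Vigenère-style cipher with numeric key [3,6,11]: position i shifts by key[i mod 3].
Undoing it on vnluv: v−3=s, n−6=h, l−11=a, u−3=r, v−6=p.

sharp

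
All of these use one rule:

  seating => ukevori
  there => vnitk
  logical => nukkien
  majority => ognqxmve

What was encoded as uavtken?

surreal

A repeating key of period 3 is used — shifts +2, +6, +4 over and over.
Reversing it on uavtken: u−2=s, a−6=u, v−4=r, t−2=r, k−6=e, e−4=a, n−2=l.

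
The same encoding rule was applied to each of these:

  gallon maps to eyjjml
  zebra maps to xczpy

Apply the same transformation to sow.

qmu

Compare letters: g→e is +24, a→y is +24, l→j is +24 — a constant shift. Every letter moves 24 places later in the alphabet, wrapping around z→a.
For sow: s+24=q, o+24=m, w+24=u.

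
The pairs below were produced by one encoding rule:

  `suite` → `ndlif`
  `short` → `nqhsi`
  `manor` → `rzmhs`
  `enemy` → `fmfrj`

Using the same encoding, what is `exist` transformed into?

s(18)→n(13) and u(20)→d(3) fit y≡21x+25 (mod 26); the inverse of 21 mod 26 is 5. This is an affine cipher: with a=0,…,z=25, each position x becomes (21x+25) mod 26.
Applying it to exist: e(4)→21·4+25≡5=f; x(23)→21·23+25≡14=o; i(8)→21·8+25≡11=l; s(18)→21·18+25≡13=n; t(19)→21·19+25≡8=i (all mod 26).

folni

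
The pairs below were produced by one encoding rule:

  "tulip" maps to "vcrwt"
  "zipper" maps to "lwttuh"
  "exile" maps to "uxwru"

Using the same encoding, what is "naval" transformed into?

fsjsr

t(19)→v(21) and u(20)→c(2) fit y≡7x+18 (mod 26); the inverse of 7 mod 26 is 15. This is an affine cipher: with a=0,…,z=25, each position x becomes (7x+18) mod 26.
For naval: n(13)→7·13+18≡5=f; a(0)→7·0+18≡18=s; v(21)→7·21+18≡9=j; a(0)→7·0+18≡18=s; l(11)→7·11+18≡17=r (all mod 26).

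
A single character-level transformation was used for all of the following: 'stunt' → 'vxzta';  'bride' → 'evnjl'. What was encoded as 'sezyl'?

In stunt: s→v is +3, t→x is +4, u→z is +5, n→t is +6 — the shift increases by 1 each position. The shift increases by 1 at each position, starting from +3: 3, 4, 5, ….
Undoing it on sezyl: s−3=p, e−4=a, z−5=u, y−6=s, l−7=e.

pause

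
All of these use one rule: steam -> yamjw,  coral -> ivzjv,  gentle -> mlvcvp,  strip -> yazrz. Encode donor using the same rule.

jvvxb

Each letter shifts forward by (position + 6), i.e. 6, 7, 8, … — the shift grows by one for each successive letter.
For donor: d+6=j, o+7=v, n+8=v, o+9=x, r+10=b.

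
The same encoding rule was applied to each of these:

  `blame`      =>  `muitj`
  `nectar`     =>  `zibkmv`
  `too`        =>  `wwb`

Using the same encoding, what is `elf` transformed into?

ntm

The output letters match the input read backwards, each shifted +8: blame reversed is emalb. Two steps: reverse the string, then apply a Caesar shift of +8.
Applying it to elf: reverse → fle; then shift: f+8=n, l+8=t, e+8=m.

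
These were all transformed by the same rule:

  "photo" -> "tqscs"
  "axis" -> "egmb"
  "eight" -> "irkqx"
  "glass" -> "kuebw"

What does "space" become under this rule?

wyeli

It's a Vigenère-style cipher with numeric key [4,9]: position i shifts by key[i mod 2].
Applying it to space: s+4=w, p+9=y, a+4=e, c+9=l, e+4=i.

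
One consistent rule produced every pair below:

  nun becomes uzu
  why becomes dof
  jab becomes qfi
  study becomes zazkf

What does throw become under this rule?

The shift depends on letter class: consonant n→u is +7, but vowel u→z is +5. The rule splits by letter class: vowels +5, consonants +7.
On throw: t(cons)+7=a, h(cons)+7=o, r(cons)+7=y, o(vowel)+5=t, w(cons)+7=d.

aoytd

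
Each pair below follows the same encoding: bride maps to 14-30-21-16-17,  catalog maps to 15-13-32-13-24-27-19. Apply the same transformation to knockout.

23-26-27-15-23-27-33-32

b is letter #2 and maps to 14: an offset of 12. Letters become their 1-based position plus 12 (so a→13, b→14, …).
For knockout: k=11→23, n=14→26, o=15→27, c=3→15, k=11→23, o=15→27, u=21→33, t=20→32.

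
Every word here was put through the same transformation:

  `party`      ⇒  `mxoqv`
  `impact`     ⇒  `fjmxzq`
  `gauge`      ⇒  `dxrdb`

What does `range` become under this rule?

Compare letters: p→m is +23, a→x is +23, r→o is +23 — a constant shift. This is a Caesar cipher with shift 23.
Applying it to range: r+23=o, a+23=x, n+23=k, g+23=d, e+23=b.

oxkdb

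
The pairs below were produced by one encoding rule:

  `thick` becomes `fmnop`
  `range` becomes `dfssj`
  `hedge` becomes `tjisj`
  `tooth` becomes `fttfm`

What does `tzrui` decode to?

Shifts by position in thick: pos 0: t→f (+12), pos 1: h→m (+5), pos 2: i→n (+5), pos 3: c→o (+12), pos 4: k→p (+5) — repeating every 3. A repeating key of period 3 is used — shifts +12, +5, +5 over and over.
Decoding tzrui: t−12=h, z−5=u, r−5=m, u−12=i, i−5=d.

humid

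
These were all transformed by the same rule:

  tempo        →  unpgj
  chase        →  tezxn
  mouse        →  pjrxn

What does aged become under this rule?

zhnq

This is an affine cipher: with a=0,…,z=25, each position x becomes (23x+25) mod 26.
Applying it to aged: a(0)→23·0+25≡25=z; g(6)→23·6+25≡7=h; e(4)→23·4+25≡13=n; d(3)→23·3+25≡16=q (all mod 26).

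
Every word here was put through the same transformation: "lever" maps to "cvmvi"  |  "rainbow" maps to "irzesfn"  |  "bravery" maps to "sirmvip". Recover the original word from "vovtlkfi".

Each letter is shifted forward by 17 in the alphabet (a Caesar shift of +17).
Reversing it on vovtlkfi: v−17=e, o−17=x, v−17=e, t−17=c, l−17=u, k−17=t, f−17=o, i−17=r.

executor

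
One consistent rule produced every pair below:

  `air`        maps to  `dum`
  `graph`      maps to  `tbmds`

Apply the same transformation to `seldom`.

Two steps: reverse the string, then apply a Caesar shift of +12.
On seldom: reverse → modles; then shift: m+12=y, o+12=a, d+12=p, l+12=x, e+12=q, s+12=e.

yapxqe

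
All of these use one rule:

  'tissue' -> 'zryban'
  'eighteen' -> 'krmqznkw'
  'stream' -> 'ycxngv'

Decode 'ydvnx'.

A repeating key of period 2 is used — shifts +6, +9 over and over.
Undoing it on ydvnx: y−6=s, d−9=u, v−6=p, n−9=e, x−6=r.

super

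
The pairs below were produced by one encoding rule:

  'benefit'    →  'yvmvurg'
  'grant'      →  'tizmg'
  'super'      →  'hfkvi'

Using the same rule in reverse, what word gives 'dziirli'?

warrior

This is the alphabet-reversal cipher (Atbash): a becomes z, b becomes y, etc.
Decoding dziirli: d↔w, z↔a, i↔r, i↔r, r↔i, l↔o, i↔r.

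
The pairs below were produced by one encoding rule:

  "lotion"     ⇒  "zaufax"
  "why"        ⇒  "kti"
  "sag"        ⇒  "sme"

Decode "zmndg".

urban

The output letters match the input read backwards, each shifted +12: lotion reversed is noitol. The word is reversed, then every letter is shifted forward by 12.
Decoding zmndg: shift back: z−12=n, m−12=a, n−12=b, d−12=r, g−12=u → nabru; then reverse → urban.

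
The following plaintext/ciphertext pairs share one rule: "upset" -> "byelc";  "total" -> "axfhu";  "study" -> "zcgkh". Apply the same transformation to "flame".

Shifts by position in upset: pos 0: u→b (+7), pos 1: p→y (+9), pos 2: s→e (+12), pos 3: e→l (+7), pos 4: t→c (+9) — repeating every 3. A repeating key of period 3 is used — shifts +7, +9, +12 over and over.
Applying it to flame: f+7=m, l+9=u, a+12=m, m+7=t, e+9=n.

mumtn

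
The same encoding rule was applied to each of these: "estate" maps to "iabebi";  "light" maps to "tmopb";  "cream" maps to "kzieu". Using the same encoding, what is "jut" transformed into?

The shift depends on letter class: consonant s→a is +8, but vowel e→i is +4. Two shifts are in play — +4 for a/e/i/o/u, +8 for every other letter.
For jut: j(cons)+8=r, u(vowel)+4=y, t(cons)+8=b.

ryb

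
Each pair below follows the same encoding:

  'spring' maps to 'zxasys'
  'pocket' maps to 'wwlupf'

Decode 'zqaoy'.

siren

In spring: s→z is +7, p→x is +8, r→a is +9, i→s is +10 — the shift increases by 1 each position. The shift increases by 1 at each position, starting from +7: 7, 8, 9, ….
Reversing it on zqaoy: z−7=s, q−8=i, a−9=r, o−10=e, y−11=n.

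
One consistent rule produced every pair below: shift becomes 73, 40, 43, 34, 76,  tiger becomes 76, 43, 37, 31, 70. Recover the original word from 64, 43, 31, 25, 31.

piece

s(#19)→73 and h(#8)→40: differences scale by 3, so n = 3·pos + 16. With a=1..z=26, the number is 3·pos + 16.
Undoing it on 64, 43, 31, 25, 31: 64→(64−16)÷3=16=p, 43→(43−16)÷3=9=i, 31→(31−16)÷3=5=e, 25→(25−16)÷3=3=c, 31→(31−16)÷3=5=e.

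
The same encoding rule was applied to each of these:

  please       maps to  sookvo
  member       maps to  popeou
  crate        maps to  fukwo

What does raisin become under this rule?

uksvsq

The shift depends on letter class: consonant p→s is +3, but vowel e→o is +10. Vowels shift forward by 10 and consonants shift forward by 3.
Applying it to raisin: r(cons)+3=u, a(vowel)+10=k, i(vowel)+10=s, s(cons)+3=v, i(vowel)+10=s, n(cons)+3=q.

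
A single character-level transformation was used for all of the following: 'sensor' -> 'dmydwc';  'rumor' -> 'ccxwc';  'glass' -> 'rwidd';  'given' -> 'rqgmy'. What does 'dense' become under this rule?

omydm

The shift depends on letter class: consonant s→d is +11, but vowel e→m is +8. Two shifts are in play — +8 for a/e/i/o/u, +11 for every other letter.
For dense: d(cons)+11=o, e(vowel)+8=m, n(cons)+11=y, s(cons)+11=d, e(vowel)+8=m.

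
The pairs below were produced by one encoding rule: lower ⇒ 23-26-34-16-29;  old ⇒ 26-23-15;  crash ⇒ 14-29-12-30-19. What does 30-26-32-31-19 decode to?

l is letter #12 and maps to 23: an offset of 11. Each letter is replaced by its alphabet position (a=1..z=26) + 11.
Undoing it on 30-26-32-31-19: 30→(30−11)÷1=19=s, 26→(26−11)÷1=15=o, 32→(32−11)÷1=21=u, 31→(31−11)÷1=20=t, 19→(19−11)÷1=8=h.

south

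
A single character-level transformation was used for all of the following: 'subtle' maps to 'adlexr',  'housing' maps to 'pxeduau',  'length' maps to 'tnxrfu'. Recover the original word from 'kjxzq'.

canoe

In subtle: s→a is +8, u→d is +9, b→l is +10, t→e is +11 — the shift increases by 1 each position. Each letter shifts forward by (position + 8), i.e. 8, 9, 10, … — the shift grows by one for each successive letter.
Decoding kjxzq: k−8=c, j−9=a, x−10=n, z−11=o, q−12=e.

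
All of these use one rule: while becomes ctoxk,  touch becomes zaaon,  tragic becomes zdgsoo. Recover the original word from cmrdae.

walrus

Shifts by position in while: pos 0: w→c (+6), pos 1: h→t (+12), pos 2: i→o (+6), pos 3: l→x (+12) — repeating every 2. A repeating key of period 2 is used — shifts +6, +12 over and over.
Decoding cmrdae: c−6=w, m−12=a, r−6=l, d−12=r, a−6=u, e−12=s.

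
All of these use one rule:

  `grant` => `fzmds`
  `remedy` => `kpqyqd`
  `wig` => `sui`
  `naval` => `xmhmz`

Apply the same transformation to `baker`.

dqwmn

The output letters match the input read backwards, each shifted +12: grant reversed is tnarg. The word is reversed, then every letter is shifted forward by 12.
Applying it to baker: reverse → rekab; then shift: r+12=d, e+12=q, k+12=w, a+12=m, b+12=n.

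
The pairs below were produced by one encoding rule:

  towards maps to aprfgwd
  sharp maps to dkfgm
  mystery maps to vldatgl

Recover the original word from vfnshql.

magnify

t(19)→a(0) and o(14)→p(15) fit y≡23x+5 (mod 26); the inverse of 23 mod 26 is 17. Treating letters as 0–25, the rule is x ↦ 23x + 5 (mod 26).
Decoding vfnshql: v(21)→17·(21−5)≡12=m; f(5)→17·(5−5)≡0=a; n(13)→17·(13−5)≡6=g; s(18)→17·(18−5)≡13=n; h(7)→17·(7−5)≡8=i; q(16)→17·(16−5)≡5=f; l(11)→17·(11−5)≡24=y (all mod 26).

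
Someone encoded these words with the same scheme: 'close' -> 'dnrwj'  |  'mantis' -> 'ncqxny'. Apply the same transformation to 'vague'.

Each letter shifts forward by (position + 1), i.e. 1, 2, 3, … — the shift grows by one for each successive letter.
Applying it to vague: v+1=w, a+2=c, g+3=j, u+4=y, e+5=j.

wcjyj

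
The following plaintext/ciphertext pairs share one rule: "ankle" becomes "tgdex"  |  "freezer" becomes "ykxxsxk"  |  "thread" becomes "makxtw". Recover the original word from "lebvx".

Compare letters: a→t is +19, n→g is +19, k→d is +19 — a constant shift. Every letter moves 19 places later in the alphabet, wrapping around z→a.
Decoding lebvx: l−19=s, e−19=l, b−19=i, v−19=c, x−19=e.

slice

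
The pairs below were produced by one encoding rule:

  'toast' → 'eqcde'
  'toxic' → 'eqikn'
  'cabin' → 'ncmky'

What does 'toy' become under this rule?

eqj

The rule splits by letter class: vowels +2, consonants +11.
For toy: t(cons)+11=e, o(vowel)+2=q, y(cons)+11=j.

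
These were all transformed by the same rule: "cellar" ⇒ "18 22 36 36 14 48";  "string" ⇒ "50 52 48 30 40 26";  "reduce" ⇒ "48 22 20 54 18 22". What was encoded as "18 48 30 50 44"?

c(#3)→18 and e(#5)→22: differences scale by 2, so n = 2·pos + 12. With a=1..z=26, the number is 2·pos + 12.
Reversing it on 18 48 30 50 44: 18→(18−12)÷2=3=c, 48→(48−12)÷2=18=r, 30→(30−12)÷2=9=i, 50→(50−12)÷2=19=s, 44→(44−12)÷2=16=p.

crisp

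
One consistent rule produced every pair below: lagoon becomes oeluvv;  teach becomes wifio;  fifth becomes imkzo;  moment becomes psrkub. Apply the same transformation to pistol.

smxzvt

In lagoon: l→o is +3, a→e is +4, g→l is +5, o→u is +6 — the shift increases by 1 each position. The shift increases by 1 at each position, starting from +3: 3, 4, 5, ….
On pistol: p+3=s, i+4=m, s+5=x, t+6=z, o+7=v, l+8=t.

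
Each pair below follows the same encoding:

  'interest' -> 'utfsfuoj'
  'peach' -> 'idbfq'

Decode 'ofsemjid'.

The word is reversed, then every letter is shifted forward by 1.
Reversing it on ofsemjid: shift back: o−1=n, f−1=e, s−1=r, e−1=d, m−1=l, j−1=i, i−1=h, d−1=c → nerdlihc; then reverse → children.

children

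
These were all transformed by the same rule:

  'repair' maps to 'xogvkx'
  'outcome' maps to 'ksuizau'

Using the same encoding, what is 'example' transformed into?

The output letters match the input read backwards, each shifted +6: repair reversed is riaper. The word is reversed, then every letter is shifted forward by 6.
On example: reverse → elpmaxe; then shift: e+6=k, l+6=r, p+6=v, m+6=s, a+6=g, x+6=d, e+6=k.

krvsgdk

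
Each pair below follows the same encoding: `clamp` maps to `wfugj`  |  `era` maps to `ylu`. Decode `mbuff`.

Compare letters: c→w is +20, l→f is +20, a→u is +20 — a constant shift. Every letter moves 20 places later in the alphabet, wrapping around z→a.
Reversing it on mbuff: m−20=s, b−20=h, u−20=a, f−20=l, f−20=l.

shall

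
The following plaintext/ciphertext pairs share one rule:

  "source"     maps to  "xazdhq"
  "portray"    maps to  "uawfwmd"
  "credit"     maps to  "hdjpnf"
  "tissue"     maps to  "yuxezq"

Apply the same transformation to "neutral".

sqzfwmq

Shifts by position in source: pos 0: s→x (+5), pos 1: o→a (+12), pos 2: u→z (+5), pos 3: r→d (+12) — repeating every 2. The shifts repeat in a cycle of length 2: positions 0,1,… shift by +5, +12, then the pattern repeats.
Applying it to neutral: n+5=s, e+12=q, u+5=z, t+12=f, r+5=w, a+12=m, l+5=q.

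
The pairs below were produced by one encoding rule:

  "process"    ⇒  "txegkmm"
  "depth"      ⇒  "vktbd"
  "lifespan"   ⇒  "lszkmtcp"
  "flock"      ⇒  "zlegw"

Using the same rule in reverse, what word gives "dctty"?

Each letter's alphabet position (a=0..z=25) is mapped through 15·x+2 mod 26 — an affine cipher.
Decoding dctty: d(3)→7·(3−2)≡7=h; c(2)→7·(2−2)≡0=a; t(19)→7·(19−2)≡15=p; t(19)→7·(19−2)≡15=p; y(24)→7·(24−2)≡24=y (all mod 26).

happy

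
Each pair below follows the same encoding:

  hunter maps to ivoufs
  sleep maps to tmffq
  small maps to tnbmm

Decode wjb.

via

Compare letters: h→i is +1, u→v is +1, n→o is +1 — a constant shift. This is a Caesar cipher with shift 1.
Decoding wjb: w−1=v, j−1=i, b−1=a.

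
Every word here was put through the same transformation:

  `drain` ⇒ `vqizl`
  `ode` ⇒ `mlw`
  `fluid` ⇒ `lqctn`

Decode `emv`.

new

Read the word backwards and shift each letter +8.
Decoding emv: shift back: e−8=w, m−8=e, v−8=n → wen; then reverse → new.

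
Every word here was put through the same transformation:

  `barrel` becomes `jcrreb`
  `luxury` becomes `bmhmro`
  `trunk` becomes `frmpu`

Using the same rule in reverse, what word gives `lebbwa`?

fellow

b(1)→j(9) and a(0)→c(2) fit y≡7x+2 (mod 26); the inverse of 7 mod 26 is 15. Treating letters as 0–25, the rule is x ↦ 7x + 2 (mod 26).
Undoing it on lebbwa: l(11)→15·(11−2)≡5=f; e(4)→15·(4−2)≡4=e; b(1)→15·(1−2)≡11=l; b(1)→15·(1−2)≡11=l; w(22)→15·(22−2)≡14=o; a(0)→15·(0−2)≡22=w (all mod 26).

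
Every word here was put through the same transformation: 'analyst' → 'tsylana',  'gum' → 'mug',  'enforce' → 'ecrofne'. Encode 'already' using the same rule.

ydaerla

The output letters match the input read backwards: analyst reversed is tsylana. It's just the letters in reverse order.
For already: reverse → ydaerla.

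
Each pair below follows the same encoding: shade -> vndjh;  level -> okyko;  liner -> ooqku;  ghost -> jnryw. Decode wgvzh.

taste

Shifts by position in shade: pos 0: s→v (+3), pos 1: h→n (+6), pos 2: a→d (+3), pos 3: d→j (+6) — repeating every 2. The shifts repeat in a cycle of length 2: positions 0,1,… shift by +3, +6, then the pattern repeats.
Decoding wgvzh: w−3=t, g−6=a, v−3=s, z−6=t, h−3=e.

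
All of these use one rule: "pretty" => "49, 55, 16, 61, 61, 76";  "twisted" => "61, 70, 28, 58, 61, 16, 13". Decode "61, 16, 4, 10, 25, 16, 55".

teacher

p(#16)→49 and r(#18)→55: differences scale by 3, so n = 3·pos + 1. Each letter becomes 3×(its alphabet position, a=1..z=26) + 1.
Decoding 61, 16, 4, 10, 25, 16, 55: 61→(61−1)÷3=20=t, 16→(16−1)÷3=5=e, 4→(4−1)÷3=1=a, 10→(10−1)÷3=3=c, 25→(25−1)÷3=8=h, 16→(16−1)÷3=5=e, 55→(55−1)÷3=18=r.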